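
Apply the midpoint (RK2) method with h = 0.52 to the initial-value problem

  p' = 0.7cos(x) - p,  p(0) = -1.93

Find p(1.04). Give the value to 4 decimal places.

-0.3956

Midpoint: k1 = f(x_n, p_n); k2 = f(x_n + h/2, p_n + (h/2)·k1); p_{n+1} = p_n + h·k2.
x=0.000000, p=-1.930000:
  k1 = f(0.000000, -1.930000) = 2.630000
  k2 = f(0.260000, -1.246200) = 1.922673
  p ← -1.930000 + 0.52·1.922673 = -0.930210
x=0.520000, p=-0.930210:
  k1 = f(0.520000, -0.930210) = 1.537683
  k2 = f(0.780000, -0.530412) = 1.028052
  p ← -0.930210 + 0.52·1.028052 = -0.395623
p(1.04) ≈ -0.3956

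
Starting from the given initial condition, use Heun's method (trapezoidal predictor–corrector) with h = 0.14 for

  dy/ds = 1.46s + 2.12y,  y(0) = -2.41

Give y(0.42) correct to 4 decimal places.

Heun: k1 = f(s_n, y_n); k2 = f(s_n + h, y_n + h·k1); y_{n+1} = y_n + (h/2)·(k1 + k2).
s=0.000000, y=-2.410000:
  k1 = f(0.000000, -2.410000) = -5.109200
  k2 = f(0.140000, -3.125288) = -6.421211
  y ← -2.410000 + (0.14/2)·(-5.109200 + (-6.421211)) = -3.217129
s=0.140000, y=-3.217129:
  k1 = f(0.140000, -3.217129) = -6.615913
  k2 = f(0.280000, -4.143357) = -8.375116
  y ← -3.217129 + (0.14/2)·(-6.615913 + (-8.375116)) = -4.266501
s=0.280000, y=-4.266501:
  k1 = f(0.280000, -4.266501) = -8.636182
  k2 = f(0.420000, -5.475566) = -10.995000
  y ← -4.266501 + (0.14/2)·(-8.636182 + (-10.995000)) = -5.640683
y(0.42) ≈ -5.6407

-5.6407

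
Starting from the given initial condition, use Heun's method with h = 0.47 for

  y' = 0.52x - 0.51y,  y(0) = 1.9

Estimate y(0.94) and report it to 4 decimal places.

Heun: k1 = f(x_n, y_n); k2 = f(x_n + h, y_n + h·k1); y_{n+1} = y_n + (h/2)·(k1 + k2).
x=0.000000, y=1.900000:
  k1 = f(0.000000, 1.900000) = -0.969000
  k2 = f(0.470000, 1.444570) = -0.492331
  y ← 1.900000 + (0.47/2)·(-0.969000 + (-0.492331)) = 1.556587
x=0.470000, y=1.556587:
  k1 = f(0.470000, 1.556587) = -0.549460
  k2 = f(0.940000, 1.298341) = -0.173354
  y ← 1.556587 + (0.47/2)·(-0.549460 + (-0.173354)) = 1.386726
y(0.94) ≈ 1.3867

1.3867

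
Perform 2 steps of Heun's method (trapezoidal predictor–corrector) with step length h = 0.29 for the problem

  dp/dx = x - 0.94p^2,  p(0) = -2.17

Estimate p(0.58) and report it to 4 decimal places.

-19.4072

Heun: k1 = f(x_n, p_n); k2 = f(x_n + h, p_n + h·k1); p_{n+1} = p_n + (h/2)·(k1 + k2).
x=0.000000, p=-2.170000:
  k1 = f(0.000000, -2.170000) = -4.426366
  k2 = f(0.290000, -3.453646) = -10.922011
  p ← -2.170000 + (0.29/2)·(-4.426366 + (-10.922011)) = -4.395515
x=0.290000, p=-4.395515:
  k1 = f(0.290000, -4.395515) = -17.871317
  k2 = f(0.580000, -9.578197) = -85.657338
  p ← -4.395515 + (0.29/2)·(-17.871317 + (-85.657338)) = -19.407170
p(0.58) ≈ -19.4072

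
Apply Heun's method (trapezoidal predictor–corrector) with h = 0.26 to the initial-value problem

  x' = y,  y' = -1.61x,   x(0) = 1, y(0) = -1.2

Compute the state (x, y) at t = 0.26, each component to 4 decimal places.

Heun on (x,y): k1 = f(t_n, state_n); k2 = f(t_n + h, state_n + h·k1); state_{n+1} = state_n + (h/2)·(k1 + k2).
0.000000: (1.000000, -1.200000)
  k1 = (-1.200000, -1.610000)
  predictor → (0.688000, -1.618600)
  k2 = (-1.618600, -1.107680)
  → (0.633582, -1.553298)
(x(0.26), y(0.26)) ≈ (0.6336, -1.5533)

0.6336, -1.5533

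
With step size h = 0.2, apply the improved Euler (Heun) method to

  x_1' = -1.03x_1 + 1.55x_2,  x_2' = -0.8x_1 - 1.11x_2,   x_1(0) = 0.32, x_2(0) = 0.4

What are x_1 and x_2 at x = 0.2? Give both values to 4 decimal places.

Heun on (x_1,x_2): k1 = f(x_n, state_n); k2 = f(x_n + h, state_n + h·k1); state_{n+1} = state_n + (h/2)·(k1 + k2).
0.000000: (0.320000, 0.400000)
  k1 = (0.290400, -0.700000)
  predictor → (0.378080, 0.260000)
  k2 = (0.013578, -0.591064)
  → (0.350398, 0.270894)
(x_1(0.2), x_2(0.2)) ≈ (0.3504, 0.2709)

0.3504, 0.2709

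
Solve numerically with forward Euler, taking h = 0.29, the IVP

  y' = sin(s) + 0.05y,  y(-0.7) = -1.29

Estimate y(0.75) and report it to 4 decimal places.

Euler: y_{n+1} = y_n + h·f(s_n, y_n).
s=-0.700000, y=-1.290000: f=-0.708718 → y ← -1.290000 + 0.29·(-0.708718) = -1.495528
s=-0.410000, y=-1.495528: f=-0.473386 → y ← -1.495528 + 0.29·(-0.473386) = -1.632810
s=-0.120000, y=-1.632810: f=-0.201353 → y ← -1.632810 + 0.29·(-0.201353) = -1.691202
s=0.170000, y=-1.691202: f=0.084622 → y ← -1.691202 + 0.29·0.084622 = -1.666662
s=0.460000, y=-1.666662: f=0.360615 → y ← -1.666662 + 0.29·0.360615 = -1.562083
y(0.75) ≈ -1.5621

-1.5621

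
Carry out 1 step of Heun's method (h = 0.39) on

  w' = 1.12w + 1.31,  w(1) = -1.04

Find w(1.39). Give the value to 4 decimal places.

-0.9710

Heun: k1 = f(x_n, w_n); k2 = f(x_n + h, w_n + h·k1); w_{n+1} = w_n + (h/2)·(k1 + k2).
x=1.000000, w=-1.040000:
  k1 = f(1.000000, -1.040000) = 0.145200
  k2 = f(1.390000, -0.983372) = 0.208623
  w ← -1.040000 + (0.39/2)·(0.145200 + 0.208623) = -0.971004
w(1.39) ≈ -0.9710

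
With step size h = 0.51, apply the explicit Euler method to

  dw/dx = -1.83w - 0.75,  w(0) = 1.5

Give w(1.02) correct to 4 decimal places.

Euler: w_{n+1} = w_n + h·f(x_n, w_n).
x=0.000000, w=1.500000: f=-3.495000 → w ← 1.500000 + 0.51·(-3.495000) = -0.282450
x=0.510000, w=-0.282450: f=-0.233116 → w ← -0.282450 + 0.51·(-0.233116) = -0.401339
w(1.02) ≈ -0.4013

-0.4013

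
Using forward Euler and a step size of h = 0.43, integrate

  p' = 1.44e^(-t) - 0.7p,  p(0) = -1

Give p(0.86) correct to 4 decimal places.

0.3470

Euler: p_{n+1} = p_n + h·f(t_n, p_n).
t=0.000000, p=-1.000000: f=2.140000 → p ← -1.000000 + 0.43·2.140000 = -0.079800
t=0.430000, p=-0.079800: f=0.992593 → p ← -0.079800 + 0.43·0.992593 = 0.347015
p(0.86) ≈ 0.3470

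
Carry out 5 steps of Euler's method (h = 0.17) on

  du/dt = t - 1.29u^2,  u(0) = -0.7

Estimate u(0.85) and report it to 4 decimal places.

Euler: u_{n+1} = u_n + h·f(t_n, u_n).
t=0.000000, u=-0.700000: f=-0.632100 → u ← -0.700000 + 0.17·(-0.632100) = -0.807457
t=0.170000, u=-0.807457: f=-0.671063 → u ← -0.807457 + 0.17·(-0.671063) = -0.921538
t=0.340000, u=-0.921538: f=-0.755509 → u ← -0.921538 + 0.17·(-0.755509) = -1.049974
t=0.510000, u=-1.049974: f=-0.912155 → u ← -1.049974 + 0.17·(-0.912155) = -1.205041
t=0.680000, u=-1.205041: f=-1.193239 → u ← -1.205041 + 0.17·(-1.193239) = -1.407891
u(0.85) ≈ -1.4079

-1.4079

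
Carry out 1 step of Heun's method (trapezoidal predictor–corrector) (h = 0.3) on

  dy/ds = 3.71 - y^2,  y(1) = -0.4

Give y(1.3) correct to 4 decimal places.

Heun: k1 = f(s_n, y_n); k2 = f(s_n + h, y_n + h·k1); y_{n+1} = y_n + (h/2)·(k1 + k2).
s=1.000000, y=-0.400000:
  k1 = f(1.000000, -0.400000) = 3.550000
  k2 = f(1.300000, 0.665000) = 3.267775
  y ← -0.400000 + (0.3/2)·(3.550000 + 3.267775) = 0.622666
y(1.3) ≈ 0.6227

0.6227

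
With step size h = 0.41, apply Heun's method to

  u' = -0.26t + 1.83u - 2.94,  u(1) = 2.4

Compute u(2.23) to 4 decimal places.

Heun: k1 = f(t_n, u_n); k2 = f(t_n + h, u_n + h·k1); u_{n+1} = u_n + (h/2)·(k1 + k2).
t=1.000000, u=2.400000:
  k1 = f(1.000000, 2.400000) = 1.192000
  k2 = f(1.410000, 2.888720) = 1.979758
  u ← 2.400000 + (0.41/2)·(1.192000 + 1.979758) = 3.050210
t=1.410000, u=3.050210:
  k1 = f(1.410000, 3.050210) = 2.275285
  k2 = f(1.820000, 3.983077) = 3.875831
  u ← 3.050210 + (0.41/2)·(2.275285 + 3.875831) = 4.311189
t=1.820000, u=4.311189:
  k1 = f(1.820000, 4.311189) = 4.476276
  k2 = f(2.230000, 6.146462) = 7.728226
  u ← 4.311189 + (0.41/2)·(4.476276 + 7.728226) = 6.813112
u(2.23) ≈ 6.8131

6.8131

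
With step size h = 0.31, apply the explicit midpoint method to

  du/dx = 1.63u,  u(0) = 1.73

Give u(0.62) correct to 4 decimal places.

4.6132

Midpoint: k1 = f(x_n, u_n); k2 = f(x_n + h/2, u_n + (h/2)·k1); u_{n+1} = u_n + h·k2.
x=0.000000, u=1.730000:
  k1 = f(0.000000, 1.730000) = 2.819900
  k2 = f(0.155000, 2.167085) = 3.532348
  u ← 1.730000 + 0.31·3.532348 = 2.825028
x=0.310000, u=2.825028:
  k1 = f(0.310000, 2.825028) = 4.604795
  k2 = f(0.465000, 3.538771) = 5.768197
  u ← 2.825028 + 0.31·5.768197 = 4.613169
u(0.62) ≈ 4.6132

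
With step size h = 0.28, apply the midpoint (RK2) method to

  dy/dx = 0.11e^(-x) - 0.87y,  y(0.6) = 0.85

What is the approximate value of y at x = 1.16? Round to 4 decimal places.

Midpoint: k1 = f(x_n, y_n); k2 = f(x_n + h/2, y_n + (h/2)·k1); y_{n+1} = y_n + h·k2.
x=0.600000, y=0.850000:
  k1 = f(0.600000, 0.850000) = -0.679131
  k2 = f(0.740000, 0.754922) = -0.604299
  y ← 0.850000 + 0.28·(-0.604299) = 0.680796
x=0.880000, y=0.680796:
  k1 = f(0.880000, 0.680796) = -0.546667
  k2 = f(1.020000, 0.604263) = -0.486043
  y ← 0.680796 + 0.28·(-0.486043) = 0.544704
y(1.16) ≈ 0.5447

0.5447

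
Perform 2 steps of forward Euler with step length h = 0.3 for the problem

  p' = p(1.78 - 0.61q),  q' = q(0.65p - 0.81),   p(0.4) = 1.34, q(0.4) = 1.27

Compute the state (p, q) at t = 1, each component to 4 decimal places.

2.2627, 1.4188

Euler on (p,q): p_{n+1} = p_n + h·p', q_{n+1} = q_n + h·q'.
0.400000: (1.340000, 1.270000); f=(1.347102, 0.077470) → (1.744131, 1.293241)
0.700000: (1.744131, 1.293241); f=(1.728648, 0.418603) → (2.262725, 1.418822)
(p(1), q(1)) ≈ (2.2627, 1.4188)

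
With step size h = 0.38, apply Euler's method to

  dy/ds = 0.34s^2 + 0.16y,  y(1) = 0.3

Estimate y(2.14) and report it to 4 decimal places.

1.1647

Euler: y_{n+1} = y_n + h·f(s_n, y_n).
s=1.000000, y=0.300000: f=0.388000 → y ← 0.300000 + 0.38·0.388000 = 0.447440
s=1.380000, y=0.447440: f=0.719086 → y ← 0.447440 + 0.38·0.719086 = 0.720693
s=1.760000, y=0.720693: f=1.168495 → y ← 0.720693 + 0.38·1.168495 = 1.164721
y(2.14) ≈ 1.1647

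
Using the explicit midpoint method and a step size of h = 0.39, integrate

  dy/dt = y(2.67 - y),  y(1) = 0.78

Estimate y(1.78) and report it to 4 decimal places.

2.0607

Midpoint: k1 = f(t_n, y_n); k2 = f(t_n + h/2, y_n + (h/2)·k1); y_{n+1} = y_n + h·k2.
t=1.000000, y=0.780000:
  k1 = f(1.000000, 0.780000) = 1.474200
  k2 = f(1.195000, 1.067469) = 1.710652
  y ← 0.780000 + 0.39·1.710652 = 1.447154
t=1.390000, y=1.447154:
  k1 = f(1.390000, 1.447154) = 1.769646
  k2 = f(1.585000, 1.792235) = 1.573161
  y ← 1.447154 + 0.39·1.573161 = 2.060687
y(1.78) ≈ 2.0607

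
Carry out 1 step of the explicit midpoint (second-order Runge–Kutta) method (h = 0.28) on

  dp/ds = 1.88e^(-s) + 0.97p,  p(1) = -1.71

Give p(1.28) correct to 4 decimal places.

Midpoint: k1 = f(s_n, p_n); k2 = f(s_n + h/2, p_n + (h/2)·k1); p_{n+1} = p_n + h·k2.
s=1.000000, p=-1.710000:
  k1 = f(1.000000, -1.710000) = -0.967087
  k2 = f(1.140000, -1.845392) = -1.188771
  p ← -1.710000 + 0.28·(-1.188771) = -2.042856
p(1.28) ≈ -2.0429

-2.0429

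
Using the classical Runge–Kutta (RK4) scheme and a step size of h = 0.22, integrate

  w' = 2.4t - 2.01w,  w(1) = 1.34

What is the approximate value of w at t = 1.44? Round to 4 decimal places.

1.4311

RK4: k1 = f(t_n, w_n); k2 = f(t_n + h/2, w_n + (h/2)·k1); k3 = f(t_n + h/2, w_n + (h/2)·k2); k4 = f(t_n + h, w_n + h·k3); w_{n+1} = w_n + (h/6)·(k1 + 2k2 + 2k3 + k4).
t=1.000000, w=1.340000:
  k1 = f(1.000000, 1.340000) = -0.293400
  k2 = f(1.110000, 1.307726) = 0.035471
  k3 = f(1.110000, 1.343902) = -0.037243
  k4 = f(1.220000, 1.331807) = 0.251069
  w ← 1.340000 + (0.22/6)·(k1 + 2k2 + 2k3 + k4) = 1.338318
t=1.220000, w=1.338318:
  k1 = f(1.220000, 1.338318) = 0.237981
  k2 = f(1.330000, 1.364496) = 0.449363
  k3 = f(1.330000, 1.387748) = 0.402627
  k4 = f(1.440000, 1.426896) = 0.587939
  w ← 1.338318 + (0.22/6)·(k1 + 2k2 + 2k3 + k4) = 1.431081
w(1.44) ≈ 1.4311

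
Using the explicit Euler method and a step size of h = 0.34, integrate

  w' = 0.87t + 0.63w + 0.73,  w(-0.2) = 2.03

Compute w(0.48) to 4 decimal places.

Euler: w_{n+1} = w_n + h·f(t_n, w_n).
t=-0.200000, w=2.030000: f=1.834900 → w ← 2.030000 + 0.34·1.834900 = 2.653866
t=0.140000, w=2.653866: f=2.523736 → w ← 2.653866 + 0.34·2.523736 = 3.511936
w(0.48) ≈ 3.5119

3.5119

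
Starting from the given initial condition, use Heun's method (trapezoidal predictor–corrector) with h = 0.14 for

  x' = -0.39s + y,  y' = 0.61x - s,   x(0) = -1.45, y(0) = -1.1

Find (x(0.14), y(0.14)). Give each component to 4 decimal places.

-1.6165, -1.2402

Heun on (x,y): k1 = f(s_n, state_n); k2 = f(s_n + h, state_n + h·k1); state_{n+1} = state_n + (h/2)·(k1 + k2).
0.000000: (-1.450000, -1.100000)
  k1 = (-1.100000, -0.884500)
  predictor → (-1.604000, -1.223830)
  k2 = (-1.278430, -1.118440)
  → (-1.616490, -1.240206)
(x(0.14), y(0.14)) ≈ (-1.6165, -1.2402)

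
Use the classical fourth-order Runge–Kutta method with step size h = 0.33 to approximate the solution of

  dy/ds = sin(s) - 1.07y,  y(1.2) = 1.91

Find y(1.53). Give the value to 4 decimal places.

1.6133

RK4: k1 = f(s_n, y_n); k2 = f(s_n + h/2, y_n + (h/2)·k1); k3 = f(s_n + h/2, y_n + (h/2)·k2); k4 = f(s_n + h, y_n + h·k3); y_{n+1} = y_n + (h/6)·(k1 + 2k2 + 2k3 + k4).
s=1.200000, y=1.910000:
  k1 = f(1.200000, 1.910000) = -1.111661
  k2 = f(1.365000, 1.726576) = -0.868538
  k3 = f(1.365000, 1.766691) = -0.911461
  k4 = f(1.530000, 1.609218) = -0.722695
  y ← 1.910000 + (0.33/6)·(k1 + 2k2 + 2k3 + k4) = 1.613311
y(1.53) ≈ 1.6133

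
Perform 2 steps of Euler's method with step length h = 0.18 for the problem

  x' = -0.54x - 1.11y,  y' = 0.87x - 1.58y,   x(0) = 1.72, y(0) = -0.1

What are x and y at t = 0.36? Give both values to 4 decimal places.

Euler on (x,y): x_{n+1} = x_n + h·x', y_{n+1} = y_n + h·y'.
0.000000: (1.720000, -0.100000); f=(-0.817800, 1.654400) → (1.572796, 0.197792)
0.180000: (1.572796, 0.197792); f=(-1.068859, 1.055821) → (1.380401, 0.387840)
(x(0.36), y(0.36)) ≈ (1.3804, 0.3878)

1.3804, 0.3878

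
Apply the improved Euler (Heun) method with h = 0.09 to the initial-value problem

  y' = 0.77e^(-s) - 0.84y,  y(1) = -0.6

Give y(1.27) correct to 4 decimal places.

-0.4188

Heun: k1 = f(s_n, y_n); k2 = f(s_n + h, y_n + h·k1); y_{n+1} = y_n + (h/2)·(k1 + k2).
s=1.000000, y=-0.600000:
  k1 = f(1.000000, -0.600000) = 0.787267
  k2 = f(1.090000, -0.529146) = 0.703369
  y ← -0.600000 + (0.09/2)·(0.787267 + 0.703369) = -0.532921
s=1.090000, y=-0.532921:
  k1 = f(1.090000, -0.532921) = 0.706541
  k2 = f(1.180000, -0.469333) = 0.630844
  y ← -0.532921 + (0.09/2)·(0.706541 + 0.630844) = -0.472739
s=1.180000, y=-0.472739:
  k1 = f(1.180000, -0.472739) = 0.633705
  k2 = f(1.270000, -0.415706) = 0.565433
  y ← -0.472739 + (0.09/2)·(0.633705 + 0.565433) = -0.418778
y(1.27) ≈ -0.4188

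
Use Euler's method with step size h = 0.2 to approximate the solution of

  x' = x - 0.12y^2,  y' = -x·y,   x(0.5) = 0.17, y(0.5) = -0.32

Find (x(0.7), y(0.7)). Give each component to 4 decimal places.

0.2015, -0.3091

Euler on (x,y): x_{n+1} = x_n + h·x', y_{n+1} = y_n + h·y'.
0.500000: (0.170000, -0.320000); f=(0.157712, 0.054400) → (0.201542, -0.309120)
(x(0.7), y(0.7)) ≈ (0.2015, -0.3091)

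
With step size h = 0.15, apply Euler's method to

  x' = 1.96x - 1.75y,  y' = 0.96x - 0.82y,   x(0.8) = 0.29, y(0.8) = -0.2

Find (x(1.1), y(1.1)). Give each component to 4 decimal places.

Euler on (x,y): x_{n+1} = x_n + h·x', y_{n+1} = y_n + h·y'.
0.800000: (0.290000, -0.200000); f=(0.918400, 0.442400) → (0.427760, -0.133640)
0.950000: (0.427760, -0.133640); f=(1.072280, 0.520234) → (0.588602, -0.055605)
(x(1.1), y(1.1)) ≈ (0.5886, -0.0556)

0.5886, -0.0556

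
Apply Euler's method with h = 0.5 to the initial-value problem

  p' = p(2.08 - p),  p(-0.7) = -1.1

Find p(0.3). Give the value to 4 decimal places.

Euler: p_{n+1} = p_n + h·f(x_n, p_n).
x=-0.700000, p=-1.100000: f=-3.498000 → p ← -1.100000 + 0.5·(-3.498000) = -2.849000
x=-0.200000, p=-2.849000: f=-14.042721 → p ← -2.849000 + 0.5·(-14.042721) = -9.870361
p(0.3) ≈ -9.8704

-9.8704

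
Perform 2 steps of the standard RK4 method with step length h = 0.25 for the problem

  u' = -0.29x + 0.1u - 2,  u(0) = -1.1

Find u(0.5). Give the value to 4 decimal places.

-2.2187

RK4: k1 = f(x_n, u_n); k2 = f(x_n + h/2, u_n + (h/2)·k1); k3 = f(x_n + h/2, u_n + (h/2)·k2); k4 = f(x_n + h, u_n + h·k3); u_{n+1} = u_n + (h/6)·(k1 + 2k2 + 2k3 + k4).
x=0.000000, u=-1.100000:
  k1 = f(0.000000, -1.100000) = -2.110000
  k2 = f(0.125000, -1.363750) = -2.172625
  k3 = f(0.125000, -1.371578) = -2.173408
  k4 = f(0.250000, -1.643352) = -2.236835
  u ← -1.100000 + (0.25/6)·(k1 + 2k2 + 2k3 + k4) = -1.643288
x=0.250000, u=-1.643288:
  k1 = f(0.250000, -1.643288) = -2.236829
  k2 = f(0.375000, -1.922891) = -2.301039
  k3 = f(0.375000, -1.930917) = -2.301842
  k4 = f(0.500000, -2.218748) = -2.366875
  u ← -1.643288 + (0.25/6)·(k1 + 2k2 + 2k3 + k4) = -2.218682
u(0.5) ≈ -2.2187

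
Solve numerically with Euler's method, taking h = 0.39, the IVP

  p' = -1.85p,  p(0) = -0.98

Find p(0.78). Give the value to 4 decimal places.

Euler: p_{n+1} = p_n + h·f(x_n, p_n).
x=0.000000, p=-0.980000: f=1.813000 → p ← -0.980000 + 0.39·1.813000 = -0.272930
x=0.390000, p=-0.272930: f=0.504920 → p ← -0.272930 + 0.39·0.504920 = -0.076011
p(0.78) ≈ -0.0760

-0.0760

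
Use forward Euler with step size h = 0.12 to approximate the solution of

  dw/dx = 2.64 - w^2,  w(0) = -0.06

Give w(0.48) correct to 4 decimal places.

Euler: w_{n+1} = w_n + h·f(x_n, w_n).
x=0.000000, w=-0.060000: f=2.636400 → w ← -0.060000 + 0.12·2.636400 = 0.256368
x=0.120000, w=0.256368: f=2.574275 → w ← 0.256368 + 0.12·2.574275 = 0.565281
x=0.240000, w=0.565281: f=2.320457 → w ← 0.565281 + 0.12·2.320457 = 0.843736
x=0.360000, w=0.843736: f=1.928110 → w ← 0.843736 + 0.12·1.928110 = 1.075109
w(0.48) ≈ 1.0751

1.0751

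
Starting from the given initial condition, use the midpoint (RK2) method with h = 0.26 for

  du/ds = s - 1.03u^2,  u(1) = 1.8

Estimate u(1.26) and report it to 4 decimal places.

Midpoint: k1 = f(s_n, u_n); k2 = f(s_n + h/2, u_n + (h/2)·k1); u_{n+1} = u_n + h·k2.
s=1.000000, u=1.800000:
  k1 = f(1.000000, 1.800000) = -2.337200
  k2 = f(1.130000, 1.496164) = -1.175662
  u ← 1.800000 + 0.26·(-1.175662) = 1.494328
u(1.26) ≈ 1.4943

1.4943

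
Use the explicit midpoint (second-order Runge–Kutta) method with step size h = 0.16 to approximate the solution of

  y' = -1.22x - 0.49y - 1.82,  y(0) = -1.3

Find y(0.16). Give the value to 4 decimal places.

-1.4975

Midpoint: k1 = f(x_n, y_n); k2 = f(x_n + h/2, y_n + (h/2)·k1); y_{n+1} = y_n + h·k2.
x=0.000000, y=-1.300000:
  k1 = f(0.000000, -1.300000) = -1.183000
  k2 = f(0.080000, -1.394640) = -1.234226
  y ← -1.300000 + 0.16·(-1.234226) = -1.497476
y(0.16) ≈ -1.4975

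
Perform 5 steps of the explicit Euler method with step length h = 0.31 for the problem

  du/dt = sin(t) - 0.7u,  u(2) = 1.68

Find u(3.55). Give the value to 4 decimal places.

0.8256

Euler: u_{n+1} = u_n + h·f(t_n, u_n).
t=2.000000, u=1.680000: f=-0.266703 → u ← 1.680000 + 0.31·(-0.266703) = 1.597322
t=2.310000, u=1.597322: f=-0.379120 → u ← 1.597322 + 0.31·(-0.379120) = 1.479795
t=2.620000, u=1.479795: f=-0.537595 → u ← 1.479795 + 0.31·(-0.537595) = 1.313141
t=2.930000, u=1.313141: f=-0.709181 → u ← 1.313141 + 0.31·(-0.709181) = 1.093294
t=3.240000, u=1.093294: f=-0.863555 → u ← 1.093294 + 0.31·(-0.863555) = 0.825592
u(3.55) ≈ 0.8256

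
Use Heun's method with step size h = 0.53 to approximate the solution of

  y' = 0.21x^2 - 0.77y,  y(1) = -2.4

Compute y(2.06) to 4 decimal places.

Heun: k1 = f(x_n, y_n); k2 = f(x_n + h, y_n + h·k1); y_{n+1} = y_n + (h/2)·(k1 + k2).
x=1.000000, y=-2.400000:
  k1 = f(1.000000, -2.400000) = 2.058000
  k2 = f(1.530000, -1.309260) = 1.499719
  y ← -2.400000 + (0.53/2)·(2.058000 + 1.499719) = -1.457204
x=1.530000, y=-1.457204:
  k1 = f(1.530000, -1.457204) = 1.613636
  k2 = f(2.060000, -0.601977) = 1.354678
  y ← -1.457204 + (0.53/2)·(1.613636 + 1.354678) = -0.670601
y(2.06) ≈ -0.6706

-0.6706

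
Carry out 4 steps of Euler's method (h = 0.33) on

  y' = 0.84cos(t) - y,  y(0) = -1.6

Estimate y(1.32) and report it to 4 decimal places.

0.1775

Euler: y_{n+1} = y_n + h·f(t_n, y_n).
t=0.000000, y=-1.600000: f=2.440000 → y ← -1.600000 + 0.33·2.440000 = -0.794800
t=0.330000, y=-0.794800: f=1.589476 → y ← -0.794800 + 0.33·1.589476 = -0.270273
t=0.660000, y=-0.270273: f=0.933867 → y ← -0.270273 + 0.33·0.933867 = 0.037903
t=0.990000, y=0.037903: f=0.422997 → y ← 0.037903 + 0.33·0.422997 = 0.177492
y(1.32) ≈ 0.1775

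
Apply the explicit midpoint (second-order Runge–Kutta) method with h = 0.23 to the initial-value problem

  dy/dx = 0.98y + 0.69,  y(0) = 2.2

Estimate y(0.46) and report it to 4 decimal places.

3.8394

Midpoint: k1 = f(x_n, y_n); k2 = f(x_n + h/2, y_n + (h/2)·k1); y_{n+1} = y_n + h·k2.
x=0.000000, y=2.200000:
  k1 = f(0.000000, 2.200000) = 2.846000
  k2 = f(0.115000, 2.527290) = 3.166744
  y ← 2.200000 + 0.23·3.166744 = 2.928351
x=0.230000, y=2.928351:
  k1 = f(0.230000, 2.928351) = 3.559784
  k2 = f(0.345000, 3.337726) = 3.960972
  y ← 2.928351 + 0.23·3.960972 = 3.839375
y(0.46) ≈ 3.8394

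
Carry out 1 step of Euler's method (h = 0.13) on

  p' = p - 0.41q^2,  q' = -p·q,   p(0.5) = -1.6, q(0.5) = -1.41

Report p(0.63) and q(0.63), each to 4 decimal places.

Euler on (p,q): p_{n+1} = p_n + h·p', q_{n+1} = q_n + h·q'.
0.500000: (-1.600000, -1.410000); f=(-2.415121, -2.256000) → (-1.913966, -1.703280)
(p(0.63), q(0.63)) ≈ (-1.9140, -1.7033)

-1.9140, -1.7033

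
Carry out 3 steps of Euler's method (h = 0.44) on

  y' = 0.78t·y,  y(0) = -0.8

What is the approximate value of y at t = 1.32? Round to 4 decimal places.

Euler: y_{n+1} = y_n + h·f(t_n, y_n).
t=0.000000, y=-0.800000: f=0.000000 → y ← -0.800000 + 0.44·0.000000 = -0.800000
t=0.440000, y=-0.800000: f=-0.274560 → y ← -0.800000 + 0.44·(-0.274560) = -0.920806
t=0.880000, y=-0.920806: f=-0.632042 → y ← -0.920806 + 0.44·(-0.632042) = -1.198905
y(1.32) ≈ -1.1989

-1.1989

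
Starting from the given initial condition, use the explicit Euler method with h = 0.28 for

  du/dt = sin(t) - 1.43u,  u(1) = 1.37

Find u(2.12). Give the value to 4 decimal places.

0.7621

Euler: u_{n+1} = u_n + h·f(t_n, u_n).
t=1.000000, u=1.370000: f=-1.117629 → u ← 1.370000 + 0.28·(-1.117629) = 1.057064
t=1.280000, u=1.057064: f=-0.553585 → u ← 1.057064 + 0.28·(-0.553585) = 0.902060
t=1.560000, u=0.902060: f=-0.290004 → u ← 0.902060 + 0.28·(-0.290004) = 0.820859
t=1.840000, u=0.820859: f=-0.209845 → u ← 0.820859 + 0.28·(-0.209845) = 0.762102
u(2.12) ≈ 0.7621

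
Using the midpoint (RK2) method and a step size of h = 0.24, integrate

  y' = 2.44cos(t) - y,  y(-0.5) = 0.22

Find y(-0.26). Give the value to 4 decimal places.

0.6557

Midpoint: k1 = f(t_n, y_n); k2 = f(t_n + h/2, y_n + (h/2)·k1); y_{n+1} = y_n + h·k2.
t=-0.500000, y=0.220000:
  k1 = f(-0.500000, 0.220000) = 1.921301
  k2 = f(-0.380000, 0.450556) = 1.815386
  y ← 0.220000 + 0.24·1.815386 = 0.655693
y(-0.26) ≈ 0.6557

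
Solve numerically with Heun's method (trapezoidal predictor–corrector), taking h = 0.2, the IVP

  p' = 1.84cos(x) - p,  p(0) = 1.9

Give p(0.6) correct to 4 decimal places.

1.8125

Heun: k1 = f(x_n, p_n); k2 = f(x_n + h, p_n + h·k1); p_{n+1} = p_n + (h/2)·(k1 + k2).
x=0.000000, p=1.900000:
  k1 = f(0.000000, 1.900000) = -0.060000
  k2 = f(0.200000, 1.888000) = -0.084677
  p ← 1.900000 + (0.2/2)·(-0.060000 + (-0.084677)) = 1.885532
x=0.200000, p=1.885532:
  k1 = f(0.200000, 1.885532) = -0.082210
  k2 = f(0.400000, 1.869090) = -0.174338
  p ← 1.885532 + (0.2/2)·(-0.082210 + (-0.174338)) = 1.859877
x=0.400000, p=1.859877:
  k1 = f(0.400000, 1.859877) = -0.165125
  k2 = f(0.600000, 1.826852) = -0.308235
  p ← 1.859877 + (0.2/2)·(-0.165125 + (-0.308235)) = 1.812541
p(0.6) ≈ 1.8125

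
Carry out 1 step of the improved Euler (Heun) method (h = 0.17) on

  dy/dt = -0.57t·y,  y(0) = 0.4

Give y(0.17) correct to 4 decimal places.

0.3967

Heun: k1 = f(t_n, y_n); k2 = f(t_n + h, y_n + h·k1); y_{n+1} = y_n + (h/2)·(k1 + k2).
t=0.000000, y=0.400000:
  k1 = f(0.000000, 0.400000) = 0.000000
  k2 = f(0.170000, 0.400000) = -0.038760
  y ← 0.400000 + (0.17/2)·(0.000000 + (-0.038760)) = 0.396705
y(0.17) ≈ 0.3967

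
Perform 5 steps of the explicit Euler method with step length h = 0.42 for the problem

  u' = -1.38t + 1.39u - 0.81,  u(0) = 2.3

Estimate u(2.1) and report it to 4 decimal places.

Euler: u_{n+1} = u_n + h·f(t_n, u_n).
t=0.000000, u=2.300000: f=2.387000 → u ← 2.300000 + 0.42·2.387000 = 3.302540
t=0.420000, u=3.302540: f=3.200931 → u ← 3.302540 + 0.42·3.200931 = 4.646931
t=0.840000, u=4.646931: f=4.490034 → u ← 4.646931 + 0.42·4.490034 = 6.532745
t=1.260000, u=6.532745: f=6.531716 → u ← 6.532745 + 0.42·6.531716 = 9.276066
t=1.680000, u=9.276066: f=9.765331 → u ← 9.276066 + 0.42·9.765331 = 13.377505
u(2.1) ≈ 13.3775

13.3775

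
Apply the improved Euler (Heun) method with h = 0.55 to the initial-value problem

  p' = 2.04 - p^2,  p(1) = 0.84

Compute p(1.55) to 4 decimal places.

Heun: k1 = f(x_n, p_n); k2 = f(x_n + h, p_n + h·k1); p_{n+1} = p_n + (h/2)·(k1 + k2).
x=1.000000, p=0.840000:
  k1 = f(1.000000, 0.840000) = 1.334400
  k2 = f(1.550000, 1.573920) = -0.437224
  p ← 0.840000 + (0.55/2)·(1.334400 + (-0.437224)) = 1.086723
p(1.55) ≈ 1.0867

1.0867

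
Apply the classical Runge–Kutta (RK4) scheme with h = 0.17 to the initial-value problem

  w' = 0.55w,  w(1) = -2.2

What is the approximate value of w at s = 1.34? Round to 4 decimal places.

RK4: k1 = f(s_n, w_n); k2 = f(s_n + h/2, w_n + (h/2)·k1); k3 = f(s_n + h/2, w_n + (h/2)·k2); k4 = f(s_n + h, w_n + h·k3); w_{n+1} = w_n + (h/6)·(k1 + 2k2 + 2k3 + k4).
s=1.000000, w=-2.200000:
  k1 = f(1.000000, -2.200000) = -1.210000
  k2 = f(1.085000, -2.302850) = -1.266568
  k3 = f(1.085000, -2.307658) = -1.269212
  k4 = f(1.170000, -2.415766) = -1.328671
  w ← -2.200000 + (0.17/6)·(k1 + 2k2 + 2k3 + k4) = -2.415623
s=1.170000, w=-2.415623:
  k1 = f(1.170000, -2.415623) = -1.328593
  k2 = f(1.255000, -2.528554) = -1.390704
  k3 = f(1.255000, -2.533833) = -1.393608
  k4 = f(1.340000, -2.652537) = -1.458895
  w ← -2.415623 + (0.17/6)·(k1 + 2k2 + 2k3 + k4) = -2.652380
w(1.34) ≈ -2.6524

-2.6524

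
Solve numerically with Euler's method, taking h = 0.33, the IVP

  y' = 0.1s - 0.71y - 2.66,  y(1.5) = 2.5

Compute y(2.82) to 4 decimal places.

-1.4049

Euler: y_{n+1} = y_n + h·f(s_n, y_n).
s=1.500000, y=2.500000: f=-4.285000 → y ← 2.500000 + 0.33·(-4.285000) = 1.085950
s=1.830000, y=1.085950: f=-3.248025 → y ← 1.085950 + 0.33·(-3.248025) = 0.014102
s=2.160000, y=0.014102: f=-2.454012 → y ← 0.014102 + 0.33·(-2.454012) = -0.795722
s=2.490000, y=-0.795722: f=-1.846037 → y ← -0.795722 + 0.33·(-1.846037) = -1.404914
y(2.82) ≈ -1.4049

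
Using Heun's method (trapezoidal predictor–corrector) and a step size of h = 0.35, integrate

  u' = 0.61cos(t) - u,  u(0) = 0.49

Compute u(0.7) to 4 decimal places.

Heun: k1 = f(t_n, u_n); k2 = f(t_n + h, u_n + h·k1); u_{n+1} = u_n + (h/2)·(k1 + k2).
t=0.000000, u=0.490000:
  k1 = f(0.000000, 0.490000) = 0.120000
  k2 = f(0.350000, 0.532000) = 0.041017
  u ← 0.490000 + (0.35/2)·(0.120000 + 0.041017) = 0.518178
t=0.350000, u=0.518178:
  k1 = f(0.350000, 0.518178) = 0.054839
  k2 = f(0.700000, 0.537372) = -0.070818
  u ← 0.518178 + (0.35/2)·(0.054839 + (-0.070818)) = 0.515382
u(0.7) ≈ 0.5154

0.5154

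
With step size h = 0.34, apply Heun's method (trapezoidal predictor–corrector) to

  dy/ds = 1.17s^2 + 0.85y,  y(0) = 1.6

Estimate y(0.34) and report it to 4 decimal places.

Heun: k1 = f(s_n, y_n); k2 = f(s_n + h, y_n + h·k1); y_{n+1} = y_n + (h/2)·(k1 + k2).
s=0.000000, y=1.600000:
  k1 = f(0.000000, 1.600000) = 1.360000
  k2 = f(0.340000, 2.062400) = 1.888292
  y ← 1.600000 + (0.34/2)·(1.360000 + 1.888292) = 2.152210
y(0.34) ≈ 2.1522

2.1522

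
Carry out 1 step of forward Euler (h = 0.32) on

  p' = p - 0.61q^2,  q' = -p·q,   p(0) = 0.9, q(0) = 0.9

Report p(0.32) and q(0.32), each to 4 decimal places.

1.0299, 0.6408

Euler on (p,q): p_{n+1} = p_n + h·p', q_{n+1} = q_n + h·q'.
0.000000: (0.900000, 0.900000); f=(0.405900, -0.810000) → (1.029888, 0.640800)
(p(0.32), q(0.32)) ≈ (1.0299, 0.6408)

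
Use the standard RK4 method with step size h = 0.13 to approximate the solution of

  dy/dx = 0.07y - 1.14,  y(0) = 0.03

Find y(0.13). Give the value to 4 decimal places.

-0.1186

RK4: k1 = f(x_n, y_n); k2 = f(x_n + h/2, y_n + (h/2)·k1); k3 = f(x_n + h/2, y_n + (h/2)·k2); k4 = f(x_n + h, y_n + h·k3); y_{n+1} = y_n + (h/6)·(k1 + 2k2 + 2k3 + k4).
x=0.000000, y=0.030000:
  k1 = f(0.000000, 0.030000) = -1.137900
  k2 = f(0.065000, -0.043964) = -1.143077
  k3 = f(0.065000, -0.044300) = -1.143101
  k4 = f(0.130000, -0.118603) = -1.148302
  y ← 0.030000 + (0.13/6)·(k1 + 2k2 + 2k3 + k4) = -0.118602
y(0.13) ≈ -0.1186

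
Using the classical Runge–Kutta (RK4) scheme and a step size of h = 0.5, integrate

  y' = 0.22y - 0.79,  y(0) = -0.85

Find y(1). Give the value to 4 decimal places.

RK4: k1 = f(x_n, y_n); k2 = f(x_n + h/2, y_n + (h/2)·k1); k3 = f(x_n + h/2, y_n + (h/2)·k2); k4 = f(x_n + h, y_n + h·k3); y_{n+1} = y_n + (h/6)·(k1 + 2k2 + 2k3 + k4).
x=0.000000, y=-0.850000:
  k1 = f(0.000000, -0.850000) = -0.977000
  k2 = f(0.250000, -1.094250) = -1.030735
  k3 = f(0.250000, -1.107684) = -1.033690
  k4 = f(0.500000, -1.366845) = -1.090706
  y ← -0.850000 + (0.5/6)·(k1 + 2k2 + 2k3 + k4) = -1.366380
x=0.500000, y=-1.366380:
  k1 = f(0.500000, -1.366380) = -1.090604
  k2 = f(0.750000, -1.639031) = -1.150587
  k3 = f(0.750000, -1.654026) = -1.153886
  k4 = f(1.000000, -1.943323) = -1.217531
  y ← -1.366380 + (0.5/6)·(k1 + 2k2 + 2k3 + k4) = -1.942803
y(1) ≈ -1.9428

-1.9428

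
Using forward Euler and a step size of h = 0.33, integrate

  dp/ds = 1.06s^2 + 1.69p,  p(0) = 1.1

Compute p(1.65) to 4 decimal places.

11.7454

Euler: p_{n+1} = p_n + h·f(s_n, p_n).
s=0.000000, p=1.100000: f=1.859000 → p ← 1.100000 + 0.33·1.859000 = 1.713470
s=0.330000, p=1.713470: f=3.011198 → p ← 1.713470 + 0.33·3.011198 = 2.707165
s=0.660000, p=2.707165: f=5.036846 → p ← 2.707165 + 0.33·5.036846 = 4.369324
s=0.990000, p=4.369324: f=8.423064 → p ← 4.369324 + 0.33·8.423064 = 7.148936
s=1.320000, p=7.148936: f=13.928645 → p ← 7.148936 + 0.33·13.928645 = 11.745389
p(1.65) ≈ 11.7454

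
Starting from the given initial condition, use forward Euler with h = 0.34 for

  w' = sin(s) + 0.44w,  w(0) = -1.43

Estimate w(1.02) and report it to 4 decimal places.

-1.8284

Euler: w_{n+1} = w_n + h·f(s_n, w_n).
s=0.000000, w=-1.430000: f=-0.629200 → w ← -1.430000 + 0.34·(-0.629200) = -1.643928
s=0.340000, w=-1.643928: f=-0.389841 → w ← -1.643928 + 0.34·(-0.389841) = -1.776474
s=0.680000, w=-1.776474: f=-0.152856 → w ← -1.776474 + 0.34·(-0.152856) = -1.828445
w(1.02) ≈ -1.8284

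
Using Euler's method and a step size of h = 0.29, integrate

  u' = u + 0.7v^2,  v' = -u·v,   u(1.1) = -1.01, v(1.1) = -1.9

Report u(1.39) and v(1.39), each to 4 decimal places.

Euler on (u,v): u_{n+1} = u_n + h·u', v_{n+1} = v_n + h·v'.
1.100000: (-1.010000, -1.900000); f=(1.517000, -1.919000) → (-0.570070, -2.456510)
(u(1.39), v(1.39)) ≈ (-0.5701, -2.4565)

-0.5701, -2.4565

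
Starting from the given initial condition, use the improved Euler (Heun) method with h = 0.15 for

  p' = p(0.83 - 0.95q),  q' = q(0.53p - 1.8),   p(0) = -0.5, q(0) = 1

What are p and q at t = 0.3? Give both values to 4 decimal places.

Heun on (p,q): k1 = f(t_n, state_n); k2 = f(t_n + h, state_n + h·k1); state_{n+1} = state_n + (h/2)·(k1 + k2).
0.000000: (-0.500000, 1.000000)
  k1 = (0.060000, -2.065000)
  predictor → (-0.491000, 0.690250)
  k2 = (-0.085563, -1.422074)
  → (-0.501917, 0.738469)
0.150000: (-0.501917, 0.738469)
  k1 = (-0.064473, -1.525690)
  predictor → (-0.511588, 0.509616)
  k2 = (-0.176940, -1.055487)
  → (-0.520023, 0.544881)
(p(0.3), q(0.3)) ≈ (-0.5200, 0.5449)

-0.5200, 0.5449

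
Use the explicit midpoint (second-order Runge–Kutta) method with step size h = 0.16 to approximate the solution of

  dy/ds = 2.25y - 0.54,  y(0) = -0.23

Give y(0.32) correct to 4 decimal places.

Midpoint: k1 = f(s_n, y_n); k2 = f(s_n + h/2, y_n + (h/2)·k1); y_{n+1} = y_n + h·k2.
s=0.000000, y=-0.230000:
  k1 = f(0.000000, -0.230000) = -1.057500
  k2 = f(0.080000, -0.314600) = -1.247850
  y ← -0.230000 + 0.16·(-1.247850) = -0.429656
s=0.160000, y=-0.429656:
  k1 = f(0.160000, -0.429656) = -1.506726
  k2 = f(0.240000, -0.550194) = -1.777937
  y ← -0.429656 + 0.16·(-1.777937) = -0.714126
y(0.32) ≈ -0.7141

-0.7141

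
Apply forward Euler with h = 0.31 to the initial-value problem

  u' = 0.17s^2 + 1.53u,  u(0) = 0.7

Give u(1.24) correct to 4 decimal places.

3.3935

Euler: u_{n+1} = u_n + h·f(s_n, u_n).
s=0.000000, u=0.700000: f=1.071000 → u ← 0.700000 + 0.31·1.071000 = 1.032010
s=0.310000, u=1.032010: f=1.595312 → u ← 1.032010 + 0.31·1.595312 = 1.526557
s=0.620000, u=1.526557: f=2.400980 → u ← 1.526557 + 0.31·2.400980 = 2.270861
s=0.930000, u=2.270861: f=3.621450 → u ← 2.270861 + 0.31·3.621450 = 3.393510
u(1.24) ≈ 3.3935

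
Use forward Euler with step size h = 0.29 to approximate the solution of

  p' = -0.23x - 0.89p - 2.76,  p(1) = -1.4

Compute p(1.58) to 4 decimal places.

-2.3003

Euler: p_{n+1} = p_n + h·f(x_n, p_n).
x=1.000000, p=-1.400000: f=-1.744000 → p ← -1.400000 + 0.29·(-1.744000) = -1.905760
x=1.290000, p=-1.905760: f=-1.360574 → p ← -1.905760 + 0.29·(-1.360574) = -2.300326
p(1.58) ≈ -2.3003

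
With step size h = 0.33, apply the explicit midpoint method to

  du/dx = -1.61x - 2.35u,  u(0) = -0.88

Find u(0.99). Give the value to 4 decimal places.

-0.5564

Midpoint: k1 = f(x_n, u_n); k2 = f(x_n + h/2, u_n + (h/2)·k1); u_{n+1} = u_n + h·k2.
x=0.000000, u=-0.880000:
  k1 = f(0.000000, -0.880000) = 2.068000
  k2 = f(0.165000, -0.538780) = 1.000483
  u ← -0.880000 + 0.33·1.000483 = -0.549841
x=0.330000, u=-0.549841:
  k1 = f(0.330000, -0.549841) = 0.760825
  k2 = f(0.495000, -0.424304) = 0.200165
  u ← -0.549841 + 0.33·0.200165 = -0.483786
x=0.660000, u=-0.483786:
  k1 = f(0.660000, -0.483786) = 0.074297
  k2 = f(0.825000, -0.471527) = -0.220162
  u ← -0.483786 + 0.33·(-0.220162) = -0.556439
u(0.99) ≈ -0.5564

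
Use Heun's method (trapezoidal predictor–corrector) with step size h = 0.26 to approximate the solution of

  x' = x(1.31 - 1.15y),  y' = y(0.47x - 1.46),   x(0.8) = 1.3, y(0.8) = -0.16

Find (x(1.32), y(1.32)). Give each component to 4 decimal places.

2.7426, -0.1192

Heun on (x,y): k1 = f(t_n, state_n); k2 = f(t_n + h, state_n + h·k1); state_{n+1} = state_n + (h/2)·(k1 + k2).
0.800000: (1.300000, -0.160000)
  k1 = (1.942200, 0.135840)
  predictor → (1.804972, -0.124682)
  k2 = (2.623317, 0.076263)
  → (1.893517, -0.132427)
1.060000: (1.893517, -0.132427)
  k1 = (2.768872, 0.075489)
  predictor → (2.613424, -0.112799)
  k2 = (3.762597, 0.026135)
  → (2.742608, -0.119215)
(x(1.32), y(1.32)) ≈ (2.7426, -0.1192)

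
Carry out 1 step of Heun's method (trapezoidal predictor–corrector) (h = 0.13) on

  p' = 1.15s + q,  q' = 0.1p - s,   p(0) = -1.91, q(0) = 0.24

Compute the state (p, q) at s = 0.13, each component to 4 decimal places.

-1.8707, 0.2069

Heun on (p,q): k1 = f(s_n, state_n); k2 = f(s_n + h, state_n + h·k1); state_{n+1} = state_n + (h/2)·(k1 + k2).
0.000000: (-1.910000, 0.240000)
  k1 = (0.240000, -0.191000)
  predictor → (-1.878800, 0.215170)
  k2 = (0.364670, -0.317880)
  → (-1.870696, 0.206923)
(p(0.13), q(0.13)) ≈ (-1.8707, 0.2069)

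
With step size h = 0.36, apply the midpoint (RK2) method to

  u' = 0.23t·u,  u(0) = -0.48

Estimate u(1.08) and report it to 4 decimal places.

-0.5483

Midpoint: k1 = f(t_n, u_n); k2 = f(t_n + h/2, u_n + (h/2)·k1); u_{n+1} = u_n + h·k2.
t=0.000000, u=-0.480000:
  k1 = f(0.000000, -0.480000) = 0.000000
  k2 = f(0.180000, -0.480000) = -0.019872
  u ← -0.480000 + 0.36·(-0.019872) = -0.487154
t=0.360000, u=-0.487154:
  k1 = f(0.360000, -0.487154) = -0.040336
  k2 = f(0.540000, -0.494414) = -0.061406
  u ← -0.487154 + 0.36·(-0.061406) = -0.509260
t=0.720000, u=-0.509260:
  k1 = f(0.720000, -0.509260) = -0.084333
  k2 = f(0.900000, -0.524440) = -0.108559
  u ← -0.509260 + 0.36·(-0.108559) = -0.548341
u(1.08) ≈ -0.5483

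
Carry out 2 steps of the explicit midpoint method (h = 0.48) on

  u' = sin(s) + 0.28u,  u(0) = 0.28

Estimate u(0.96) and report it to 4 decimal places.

0.8279

Midpoint: k1 = f(s_n, u_n); k2 = f(s_n + h/2, u_n + (h/2)·k1); u_{n+1} = u_n + h·k2.
s=0.000000, u=0.280000:
  k1 = f(0.000000, 0.280000) = 0.078400
  k2 = f(0.240000, 0.298816) = 0.321371
  u ← 0.280000 + 0.48·0.321371 = 0.434258
s=0.480000, u=0.434258:
  k1 = f(0.480000, 0.434258) = 0.583371
  k2 = f(0.720000, 0.574267) = 0.820180
  u ← 0.434258 + 0.48·0.820180 = 0.827944
u(0.96) ≈ 0.8279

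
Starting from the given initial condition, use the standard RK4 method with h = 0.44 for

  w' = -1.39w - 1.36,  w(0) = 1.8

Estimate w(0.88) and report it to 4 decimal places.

-0.1588

RK4: k1 = f(t_n, w_n); k2 = f(t_n + h/2, w_n + (h/2)·k1); k3 = f(t_n + h/2, w_n + (h/2)·k2); k4 = f(t_n + h, w_n + h·k3); w_{n+1} = w_n + (h/6)·(k1 + 2k2 + 2k3 + k4).
t=0.000000, w=1.800000:
  k1 = f(0.000000, 1.800000) = -3.862000
  k2 = f(0.220000, 0.950360) = -2.681000
  k3 = f(0.220000, 1.210180) = -3.042150
  k4 = f(0.440000, 0.461454) = -2.001421
  w ← 1.800000 + (0.44/6)·(k1 + 2k2 + 2k3 + k4) = 0.530620
t=0.440000, w=0.530620:
  k1 = f(0.440000, 0.530620) = -2.097562
  k2 = f(0.660000, 0.069157) = -1.456128
  k3 = f(0.660000, 0.210272) = -1.652278
  k4 = f(0.880000, -0.196382) = -1.087029
  w ← 0.530620 + (0.44/6)·(k1 + 2k2 + 2k3 + k4) = -0.158816
w(0.88) ≈ -0.1588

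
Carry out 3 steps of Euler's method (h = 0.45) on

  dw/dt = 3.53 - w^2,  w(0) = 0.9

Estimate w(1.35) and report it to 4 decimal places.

1.9972

Euler: w_{n+1} = w_n + h·f(t_n, w_n).
t=0.000000, w=0.900000: f=2.720000 → w ← 0.900000 + 0.45·2.720000 = 2.124000
t=0.450000, w=2.124000: f=-0.981376 → w ← 2.124000 + 0.45·(-0.981376) = 1.682381
t=0.900000, w=1.682381: f=0.699595 → w ← 1.682381 + 0.45·0.699595 = 1.997198
w(1.35) ≈ 1.9972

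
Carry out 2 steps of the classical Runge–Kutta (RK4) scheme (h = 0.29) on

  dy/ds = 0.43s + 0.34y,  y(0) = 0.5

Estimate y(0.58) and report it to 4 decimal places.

RK4: k1 = f(s_n, y_n); k2 = f(s_n + h/2, y_n + (h/2)·k1); k3 = f(s_n + h/2, y_n + (h/2)·k2); k4 = f(s_n + h, y_n + h·k3); y_{n+1} = y_n + (h/6)·(k1 + 2k2 + 2k3 + k4).
s=0.000000, y=0.500000:
  k1 = f(0.000000, 0.500000) = 0.170000
  k2 = f(0.145000, 0.524650) = 0.240731
  k3 = f(0.145000, 0.534906) = 0.244218
  k4 = f(0.290000, 0.570823) = 0.318780
  y ← 0.500000 + (0.29/6)·(k1 + 2k2 + 2k3 + k4) = 0.570503
s=0.290000, y=0.570503:
  k1 = f(0.290000, 0.570503) = 0.318671
  k2 = f(0.435000, 0.616710) = 0.396731
  k3 = f(0.435000, 0.628029) = 0.400580
  k4 = f(0.580000, 0.686671) = 0.482868
  y ← 0.570503 + (0.29/6)·(k1 + 2k2 + 2k3 + k4) = 0.686317
y(0.58) ≈ 0.6863

0.6863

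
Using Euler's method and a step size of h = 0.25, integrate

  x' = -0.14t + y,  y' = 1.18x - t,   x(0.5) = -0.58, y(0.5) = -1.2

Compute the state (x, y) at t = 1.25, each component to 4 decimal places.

Euler on (x,y): x_{n+1} = x_n + h·x', y_{n+1} = y_n + h·y'.
0.500000: (-0.580000, -1.200000); f=(-1.270000, -1.184400) → (-0.897500, -1.496100)
0.750000: (-0.897500, -1.496100); f=(-1.601100, -1.809050) → (-1.297775, -1.948362)
1.000000: (-1.297775, -1.948362); f=(-2.088363, -2.531375) → (-1.819866, -2.581206)
(x(1.25), y(1.25)) ≈ (-1.8199, -2.5812)

-1.8199, -2.5812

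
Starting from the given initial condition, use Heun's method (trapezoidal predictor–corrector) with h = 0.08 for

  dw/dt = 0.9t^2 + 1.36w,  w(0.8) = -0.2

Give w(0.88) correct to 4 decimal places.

Heun: k1 = f(t_n, w_n); k2 = f(t_n + h, w_n + h·k1); w_{n+1} = w_n + (h/2)·(k1 + k2).
t=0.800000, w=-0.200000:
  k1 = f(0.800000, -0.200000) = 0.304000
  k2 = f(0.880000, -0.175680) = 0.458035
  w ← -0.200000 + (0.08/2)·(0.304000 + 0.458035) = -0.169519
w(0.88) ≈ -0.1695

-0.1695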